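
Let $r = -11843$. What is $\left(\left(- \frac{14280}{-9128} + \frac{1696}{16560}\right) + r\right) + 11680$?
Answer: $- \frac{27217712}{168705} \approx -161.33$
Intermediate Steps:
$\left(\left(- \frac{14280}{-9128} + \frac{1696}{16560}\right) + r\right) + 11680 = \left(\left(- \frac{14280}{-9128} + \frac{1696}{16560}\right) - 11843\right) + 11680 = \left(\left(\left(-14280\right) \left(- \frac{1}{9128}\right) + 1696 \cdot \frac{1}{16560}\right) - 11843\right) + 11680 = \left(\left(\frac{255}{163} + \frac{106}{1035}\right) - 11843\right) + 11680 = \left(\frac{281203}{168705} - 11843\right) + 11680 = - \frac{1997692112}{168705} + 11680 = - \frac{27217712}{168705}$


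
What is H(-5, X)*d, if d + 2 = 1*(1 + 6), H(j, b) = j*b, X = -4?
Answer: 100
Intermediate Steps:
H(j, b) = b*j
d = 5 (d = -2 + 1*(1 + 6) = -2 + 1*7 = -2 + 7 = 5)
H(-5, X)*d = -4*(-5)*5 = 20*5 = 100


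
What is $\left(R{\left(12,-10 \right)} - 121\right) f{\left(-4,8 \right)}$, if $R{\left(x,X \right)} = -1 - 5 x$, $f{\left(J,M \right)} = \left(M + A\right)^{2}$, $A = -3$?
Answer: $-4550$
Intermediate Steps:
$f{\left(J,M \right)} = \left(-3 + M\right)^{2}$ ($f{\left(J,M \right)} = \left(M - 3\right)^{2} = \left(-3 + M\right)^{2}$)
$\left(R{\left(12,-10 \right)} - 121\right) f{\left(-4,8 \right)} = \left(\left(-1 - 60\right) - 121\right) \left(-3 + 8\right)^{2} = \left(\left(-1 - 60\right) - 121\right) 5^{2} = \left(-61 - 121\right) 25 = \left(-182\right) 25 = -4550$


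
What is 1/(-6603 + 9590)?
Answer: 1/2987 ≈ 0.00033478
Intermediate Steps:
1/(-6603 + 9590) = 1/2987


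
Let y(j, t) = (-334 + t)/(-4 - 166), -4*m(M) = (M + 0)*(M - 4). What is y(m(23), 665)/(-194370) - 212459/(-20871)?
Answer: 2340089466467/229879455300 ≈ 10.180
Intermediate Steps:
m(M) = -M*(-4 + M)/4 (m(M) = -(M + 0)*(M - 4)/4 = -M*(-4 + M)/4)
y(j, t) = 167/85 - t/170 (y(j, t) = (-334 + t)/(-170) = (-334 + t)*(-1/170) = 167/85 - t/170)
y(m(23), 665)/(-194370) - 212459/(-20871) = (167/85 - 1/170*665)/(-194370) - 212459/(-20871) = (167/85 - 133/34)*(-1/194370) - 212459*(-1/20871) = -331/170*(-1/194370) + 212459/20871 = 331/33042900 + 212459/20871 = 2340089466467/229879455300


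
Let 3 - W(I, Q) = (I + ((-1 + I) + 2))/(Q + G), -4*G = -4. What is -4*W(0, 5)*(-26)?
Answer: 884/3 ≈ 294.67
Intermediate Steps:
G = 1 (G = -1/4*(-4) = 1)
W(I, Q) = 3 - (1 + 2*I)/(1 + Q) (W(I, Q) = 3 - (I + ((-1 + I) + 2))/(Q + 1) = 3 - (I + (1 + I))/(1 + Q) = 3 - (1 + 2*I)/(1 + Q))
-4*W(0, 5)*(-26) = -4*(2 - 2*0 + 3*5)/(1 + 5)*(-26) = -4*(2 + 0 + 15)/6*(-26) = -2*17/3*(-26) = -4*17/6*(-26) = -34/3*(-26) = 884/3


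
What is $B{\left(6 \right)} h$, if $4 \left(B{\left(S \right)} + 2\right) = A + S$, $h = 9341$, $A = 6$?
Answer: $9341$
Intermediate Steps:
$B{\left(S \right)} = - \frac{1}{2} + \frac{S}{4}$ ($B{\left(S \right)} = -2 + \frac{6 + S}{4} = -2 + \left(\frac{3}{2} + \frac{S}{4}\right) = - \frac{1}{2} + \frac{S}{4}$)
$B{\left(6 \right)} h = \left(- \frac{1}{2} + \frac{1}{4} \cdot 6\right) 9341 = \left(- \frac{1}{2} + \frac{3}{2}\right) 9341 = 1 \cdot 9341 = 9341$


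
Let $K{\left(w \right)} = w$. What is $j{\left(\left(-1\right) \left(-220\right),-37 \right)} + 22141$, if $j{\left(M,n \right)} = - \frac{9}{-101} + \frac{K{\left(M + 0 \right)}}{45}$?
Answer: $\frac{20130694}{909} \approx 22146.0$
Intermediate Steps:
$j{\left(M,n \right)} = \frac{9}{101} + \frac{M}{45}$ ($j{\left(M,n \right)} = - \frac{9}{-101} + \frac{M + 0}{45} = \left(-9\right) \left(- \frac{1}{101}\right) + M \frac{1}{45} = \frac{9}{101} + \frac{M}{45}$)
$j{\left(\left(-1\right) \left(-220\right),-37 \right)} + 22141 = \left(\frac{9}{101} + \frac{\left(-1\right) \left(-220\right)}{45}\right) + 22141 = \left(\frac{9}{101} + \frac{1}{45} \cdot 220\right) + 22141 = \left(\frac{9}{101} + \frac{44}{9}\right) + 22141 = \frac{4525}{909} + 22141 = \frac{20130694}{909}$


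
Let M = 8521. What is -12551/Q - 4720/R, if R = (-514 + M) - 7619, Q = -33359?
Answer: -38146173/3235823 ≈ -11.789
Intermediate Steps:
R = 388 (R = (-514 + 8521) - 7619 = 8007 - 7619 = 388)
-12551/Q - 4720/R = -12551/(-33359) - 4720/388 = -12551*(-1/33359) - 4720*1/388 = 12551/33359 - 1180/97 = -38146173/3235823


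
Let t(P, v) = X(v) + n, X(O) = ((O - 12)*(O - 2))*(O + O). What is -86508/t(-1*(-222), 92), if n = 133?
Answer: -86508/1324933 ≈ -0.065292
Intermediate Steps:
X(O) = 2*O*(-12 + O)*(-2 + O) (X(O) = ((-12 + O)*(-2 + O))*(2*O) = 2*O*(-12 + O)*(-2 + O))
t(P, v) = 133 + 2*v*(24 + v² - 14*v) (t(P, v) = 2*v*(24 + v² - 14*v) + 133 = 133 + 2*v*(24 + v² - 14*v))
-86508/t(-1*(-222), 92) = -86508/(133 + 2*92*(24 + 92² - 14*92)) = -86508/(133 + 2*92*(24 + 8464 - 1288)) = -86508/(133 + 2*92*7200) = -86508/(133 + 1324800) = -86508/1324933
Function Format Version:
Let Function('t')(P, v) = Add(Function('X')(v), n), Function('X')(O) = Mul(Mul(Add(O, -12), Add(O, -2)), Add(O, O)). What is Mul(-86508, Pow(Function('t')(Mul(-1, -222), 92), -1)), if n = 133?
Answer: Rational(-86508, 1324933) ≈ -0.065292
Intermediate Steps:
Function('X')(O) = Mul(2, O, Add(-12, O), Add(-2, O)) (Function('X')(O) = Mul(Mul(Add(-12, O), Add(-2, O)), Mul(2, O)) = Mul(2, O, Add(-12, O), Add(-2, O)))
Function('t')(P, v) = Add(133, Mul(2, v, Add(24, Pow(v, 2), Mul(-14, v)))) (Function('t')(P, v) = Add(Mul(2, v, Add(24, Pow(v, 2), Mul(-14, v))), 133) = Add(133, Mul(2, v, Add(24, Pow(v, 2), Mul(-14, v)))))
Mul(-86508, Pow(Function('t')(Mul(-1, -222), 92), -1)) = Mul(-86508, Pow(Add(133, Mul(2, 92, Add(24, Pow(92, 2), Mul(-14, 92)))), -1)) = Mul(-86508, Pow(Add(133, Mul(2, 92, Add(24, 8464, -1288))), -1)) = Mul(-86508, Pow(Add(133, Mul(2, 92, 7200)), -1)) = Mul(-86508, Pow(Add(133, 1324800), -1)) = Mul(-86508, Pow(1324933, -1)) = Mul(-86508, Rational(1, 1324933)) = Rational(-86508, 1324933)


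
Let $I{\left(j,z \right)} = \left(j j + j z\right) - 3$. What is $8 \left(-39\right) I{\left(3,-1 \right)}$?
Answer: $-936$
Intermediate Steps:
$I{\left(j,z \right)} = -3 + j^{2} + j z$ ($I{\left(j,z \right)} = \left(j^{2} + j z\right) - 3 = -3 + j^{2} + j z$)
$8 \left(-39\right) I{\left(3,-1 \right)} = 8 \left(-39\right) \left(-3 + 3^{2} + 3 \left(-1\right)\right) = - 312 \left(-3 + 9 - 3\right) = \left(-312\right) 3 = -936$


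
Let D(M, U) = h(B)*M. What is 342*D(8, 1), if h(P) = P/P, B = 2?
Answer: 2736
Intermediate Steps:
h(P) = 1
D(M, U) = M (D(M, U) = 1*M = M)
342*D(8, 1) = 342*8 = 2736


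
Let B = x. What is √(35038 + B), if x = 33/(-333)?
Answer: √431701977/111 ≈ 187.18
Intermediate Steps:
x = -11/111 (x = 33*(-1/333) = -11/111 ≈ -0.099099)
B = -11/111 ≈ -0.099099
√(35038 + B) = √(35038 - 11/111) = √(3889207/111) = √431701977/111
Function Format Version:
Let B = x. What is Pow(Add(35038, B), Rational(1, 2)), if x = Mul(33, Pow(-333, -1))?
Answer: Mul(Rational(1, 111), Pow(431701977, Rational(1, 2))) ≈ 187.18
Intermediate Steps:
x = Rational(-11, 111) (x = Mul(33, Rational(-1, 333)) = Rational(-11, 111) ≈ -0.099099)
B = Rational(-11, 111) ≈ -0.099099
Pow(Add(35038, B), Rational(1, 2)) = Pow(Add(35038, Rational(-11, 111)), Rational(1, 2)) = Pow(Rational(3889207, 111), Rational(1, 2)) = Mul(Rational(1, 111), Pow(431701977, Rational(1, 2)))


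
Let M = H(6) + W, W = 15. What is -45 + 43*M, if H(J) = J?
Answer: 858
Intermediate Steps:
M = 21 (M = 6 + 15 = 21)
-45 + 43*M = -45 + 43*21 = -45 + 903 = 858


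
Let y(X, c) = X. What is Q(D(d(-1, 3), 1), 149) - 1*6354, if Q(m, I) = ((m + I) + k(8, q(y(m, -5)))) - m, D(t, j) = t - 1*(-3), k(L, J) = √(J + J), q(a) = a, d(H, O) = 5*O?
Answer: -6199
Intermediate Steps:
k(L, J) = √2*√J (k(L, J) = √(2*J) = √2*√J)
D(t, j) = 3 + t (D(t, j) = t + 3 = 3 + t)
Q(m, I) = I + √2*√m (Q(m, I) = ((m + I) + √2*√m) - m = ((I + m) + √2*√m) - m = (I + m + √2*√m) - m = I + √2*√m)
Q(D(d(-1, 3), 1), 149) - 1*6354 = (149 + √2*√(3 + 5*3)) - 1*6354 = (149 + √2*√(3 + 15)) - 6354 = (149 + √2*√18) - 6354 = (149 + √2*(3*√2)) - 6354 = (149 + 6) - 6354 = 155 - 6354 = -6199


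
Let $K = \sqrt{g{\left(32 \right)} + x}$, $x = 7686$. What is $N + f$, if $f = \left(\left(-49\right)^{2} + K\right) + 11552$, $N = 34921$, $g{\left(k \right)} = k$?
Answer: $48874 + \sqrt{7718} \approx 48962.0$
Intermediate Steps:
$K = \sqrt{7718}$ ($K = \sqrt{32 + 7686} = \sqrt{7718} \approx 87.852$)
$f = 13953 + \sqrt{7718}$ ($f = \left(\left(-49\right)^{2} + \sqrt{7718}\right) + 11552 = \left(2401 + \sqrt{7718}\right) + 11552 = 13953 + \sqrt{7718} \approx 14041.0$)
$N + f = 34921 + \left(13953 + \sqrt{7718}\right) = 48874 + \sqrt{7718}$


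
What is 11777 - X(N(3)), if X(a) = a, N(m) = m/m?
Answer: 11776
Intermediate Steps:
N(m) = 1
11777 - X(N(3)) = 11777 - 1*1 = 11777 - 1 = 11776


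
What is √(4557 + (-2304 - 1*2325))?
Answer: 6*I*√2 ≈ 8.4853*I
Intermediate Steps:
√(4557 + (-2304 - 1*2325)) = √(4557 + (-2304 - 2325)) = √(4557 - 4629) = √(-72) = 6*I*√2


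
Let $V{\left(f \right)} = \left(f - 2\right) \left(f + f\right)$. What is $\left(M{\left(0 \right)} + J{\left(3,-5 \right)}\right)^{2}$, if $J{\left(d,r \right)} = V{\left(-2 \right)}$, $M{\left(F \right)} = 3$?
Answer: $361$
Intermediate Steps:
$V{\left(f \right)} = 2 f \left(-2 + f\right)$ ($V{\left(f \right)} = \left(-2 + f\right) 2 f = 2 f \left(-2 + f\right)$)
$J{\left(d,r \right)} = 16$ ($J{\left(d,r \right)} = 2 \left(-2\right) \left(-2 - 2\right) = 2 \left(-2\right) \left(-4\right) = 16$)
$\left(M{\left(0 \right)} + J{\left(3,-5 \right)}\right)^{2} = \left(3 + 16\right)^{2} = 19^{2} = 361$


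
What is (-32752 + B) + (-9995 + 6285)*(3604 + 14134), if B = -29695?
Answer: -65870427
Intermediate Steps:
(-32752 + B) + (-9995 + 6285)*(3604 + 14134) = (-32752 - 29695) + (-9995 + 6285)*(3604 + 14134) = -62447 - 3710*17738 = -62447 - 65807980 = -65870427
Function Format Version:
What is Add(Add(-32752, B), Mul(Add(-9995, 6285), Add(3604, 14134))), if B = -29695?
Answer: -65870427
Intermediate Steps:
Add(Add(-32752, B), Mul(Add(-9995, 6285), Add(3604, 14134))) = Add(Add(-32752, -29695), Mul(Add(-9995, 6285), Add(3604, 14134))) = Add(-62447, Mul(-3710, 17738)) = Add(-62447, -65807980) = -65870427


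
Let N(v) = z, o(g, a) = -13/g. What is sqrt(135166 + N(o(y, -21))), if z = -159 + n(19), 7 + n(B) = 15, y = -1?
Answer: sqrt(135015) ≈ 367.44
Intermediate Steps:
n(B) = 8 (n(B) = -7 + 15 = 8)
z = -151 (z = -159 + 8 = -151)
N(v) = -151
sqrt(135166 + N(o(y, -21))) = sqrt(135166 - 151) = sqrt(135015)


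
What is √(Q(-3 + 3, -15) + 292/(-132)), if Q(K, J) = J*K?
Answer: I*√2409/33 ≈ 1.4873*I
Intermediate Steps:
√(Q(-3 + 3, -15) + 292/(-132)) = √(-15*(-3 + 3) + 292/(-132)) = √(-15*0 + 292*(-1/132)) = √(0 - 73/33) = √(-73/33) = I*√2409/33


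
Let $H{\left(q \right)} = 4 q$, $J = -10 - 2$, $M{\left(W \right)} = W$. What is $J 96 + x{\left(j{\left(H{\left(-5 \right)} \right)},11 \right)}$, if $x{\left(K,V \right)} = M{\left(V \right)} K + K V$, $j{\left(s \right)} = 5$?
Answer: $-1042$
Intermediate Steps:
$J = -12$
$x{\left(K,V \right)} = 2 K V$ ($x{\left(K,V \right)} = V K + K V = K V + K V = 2 K V$)
$J 96 + x{\left(j{\left(H{\left(-5 \right)} \right)},11 \right)} = \left(-12\right) 96 + 2 \cdot 5 \cdot 11 = -1152 + 110 = -1042$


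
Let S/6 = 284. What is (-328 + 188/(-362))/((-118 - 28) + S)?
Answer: -29731/140999 ≈ -0.21086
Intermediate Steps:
S = 1704 (S = 6*284 = 1704)
(-328 + 188/(-362))/((-118 - 28) + S) = (-328 + 188/(-362))/((-118 - 28) + 1704) = (-328 + 188*(-1/362))/(-146 + 1704) = (-328 - 94/181)/1558 = -59462/181*1/1558 = -29731/140999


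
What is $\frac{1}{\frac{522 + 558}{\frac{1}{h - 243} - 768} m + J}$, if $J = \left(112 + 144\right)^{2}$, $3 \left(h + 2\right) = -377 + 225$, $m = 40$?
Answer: $\frac{75691}{4956227776} \approx 1.5272 \cdot 10^{-5}$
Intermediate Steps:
$h = - \frac{158}{3}$ ($h = -2 + \frac{-377 + 225}{3} = -2 + \frac{1}{3} \left(-152\right) = -2 - \frac{152}{3} = - \frac{158}{3} \approx -52.667$)
$J = 65536$ ($J = 256^{2} = 65536$)
$\frac{1}{\frac{522 + 558}{\frac{1}{h - 243} - 768} m + J} = \frac{1}{\frac{522 + 558}{\frac{1}{- \frac{158}{3} - 243} - 768} \cdot 40 + 65536} = \frac{1}{\frac{1080}{\frac{1}{- \frac{887}{3}} - 768} \cdot 40 + 65536} = \frac{1}{\frac{1080}{- \frac{3}{887} - 768} \cdot 40 + 65536} = \frac{1}{\frac{1080}{- \frac{681219}{887}} \cdot 40 + 65536} = \frac{1}{1080 \left(- \frac{887}{681219}\right) 40 + 65536} = \frac{1}{\left(- \frac{106440}{75691}\right) 40 + 65536} = \frac{1}{- \frac{4257600}{75691} + 65536} = \frac{1}{\frac{4956227776}{75691}} = \frac{75691}{4956227776}$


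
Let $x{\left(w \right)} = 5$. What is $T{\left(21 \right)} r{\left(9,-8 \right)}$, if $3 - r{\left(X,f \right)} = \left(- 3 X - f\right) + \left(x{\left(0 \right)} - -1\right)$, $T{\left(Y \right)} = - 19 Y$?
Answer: $-6384$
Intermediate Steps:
$r{\left(X,f \right)} = -3 + f + 3 X$ ($r{\left(X,f \right)} = 3 - \left(\left(- 3 X - f\right) + \left(5 - -1\right)\right) = 3 - \left(\left(- f - 3 X\right) + \left(5 + 1\right)\right) = 3 - \left(\left(- f - 3 X\right) + 6\right) = 3 - \left(6 - f - 3 X\right) = 3 + \left(-6 + f + 3 X\right) = -3 + f + 3 X$)
$T{\left(21 \right)} r{\left(9,-8 \right)} = \left(-19\right) 21 \left(-3 - 8 + 3 \cdot 9\right) = - 399 \left(-3 - 8 + 27\right) = \left(-399\right) 16 = -6384$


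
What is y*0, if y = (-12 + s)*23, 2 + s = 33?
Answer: 0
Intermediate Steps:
s = 31 (s = -2 + 33 = 31)
y = 437 (y = (-12 + 31)*23 = 19*23 = 437)
y*0 = 437*0 = 0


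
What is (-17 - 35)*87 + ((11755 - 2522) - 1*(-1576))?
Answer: 6285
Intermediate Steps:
(-17 - 35)*87 + ((11755 - 2522) - 1*(-1576)) = -52*87 + (9233 + 1576) = -4524 + 10809 = 6285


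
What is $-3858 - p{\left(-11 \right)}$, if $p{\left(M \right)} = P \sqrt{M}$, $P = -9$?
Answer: $-3858 + 9 i \sqrt{11} \approx -3858.0 + 29.85 i$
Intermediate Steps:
$p{\left(M \right)} = - 9 \sqrt{M}$
$-3858 - p{\left(-11 \right)} = -3858 - - 9 \sqrt{-11} = -3858 - - 9 i \sqrt{11} = -3858 + 9 i \sqrt{11}$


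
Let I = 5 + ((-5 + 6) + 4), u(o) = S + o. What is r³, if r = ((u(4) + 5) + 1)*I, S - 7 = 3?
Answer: 8000000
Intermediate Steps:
S = 10 (S = 7 + 3 = 10)
u(o) = 10 + o
I = 10 (I = 5 + (1 + 4) = 5 + 5 = 10)
r = 200 (r = (((10 + 4) + 5) + 1)*10 = ((14 + 5) + 1)*10 = (19 + 1)*10 = 20*10 = 200)
r³ = 200³ = 8000000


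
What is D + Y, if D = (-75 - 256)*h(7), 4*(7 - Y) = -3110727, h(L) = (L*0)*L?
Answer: 3110755/4 ≈ 7.7769e+5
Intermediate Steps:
h(L) = 0 (h(L) = 0*L = 0)
Y = 3110755/4 (Y = 7 - 1/4*(-3110727) = 7 + 3110727/4 = 3110755/4 ≈ 7.7769e+5)
D = 0 (D = (-75 - 256)*0 = -331*0 = 0)
D + Y = 0 + 3110755/4 = 3110755/4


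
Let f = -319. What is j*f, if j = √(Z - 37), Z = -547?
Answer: -638*I*√146 ≈ -7709.0*I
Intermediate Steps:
j = 2*I*√146 (j = √(-547 - 37) = √(-584) = 2*I*√146 ≈ 24.166*I)
j*f = (2*I*√146)*(-319) = -638*I*√146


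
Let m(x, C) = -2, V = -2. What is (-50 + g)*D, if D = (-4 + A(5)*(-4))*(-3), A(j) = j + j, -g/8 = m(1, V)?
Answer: -4488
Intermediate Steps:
g = 16 (g = -8*(-2) = 16)
A(j) = 2*j
D = 132 (D = (-4 + (2*5)*(-4))*(-3) = (-4 + 10*(-4))*(-3) = (-4 - 40)*(-3) = -44*(-3) = 132)
(-50 + g)*D = (-50 + 16)*132 = -34*132 = -4488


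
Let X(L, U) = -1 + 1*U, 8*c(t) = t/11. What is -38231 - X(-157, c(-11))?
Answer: -305839/8 ≈ -38230.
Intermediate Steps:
c(t) = t/88 (c(t) = (t/11)/8 = t/88)
X(L, U) = -1 + U
-38231 - X(-157, c(-11)) = -38231 - (-1 + (1/88)*(-11)) = -38231 - (-1 - ⅛) = -38231 - 1*(-9/8) = -38231 + 9/8 = -305839/8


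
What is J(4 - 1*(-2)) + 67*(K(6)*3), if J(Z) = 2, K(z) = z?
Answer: 1208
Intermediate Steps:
J(4 - 1*(-2)) + 67*(K(6)*3) = 2 + 67*(6*3) = 2 + 67*18 = 2 + 1206 = 1208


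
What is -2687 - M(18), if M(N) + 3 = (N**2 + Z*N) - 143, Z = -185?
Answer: 465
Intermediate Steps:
M(N) = -146 + N**2 - 185*N (M(N) = -3 + ((N**2 - 185*N) - 143) = -3 + (-143 + N**2 - 185*N) = -146 + N**2 - 185*N)
-2687 - M(18) = -2687 - (-146 + 18**2 - 185*18) = -2687 - (-146 + 324 - 3330) = -2687 - 1*(-3152) = -2687 + 3152 = 465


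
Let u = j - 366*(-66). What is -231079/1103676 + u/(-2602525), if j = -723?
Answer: -627251314183/2872344381900 ≈ -0.21838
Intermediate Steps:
u = 23433 (u = -723 - 366*(-66) = -723 + 24156 = 23433)
-231079/1103676 + u/(-2602525) = -231079/1103676 + 23433/(-2602525) = -231079*1/1103676 + 23433*(-1/2602525) = -231079/1103676 - 23433/2602525 = -627251314183/2872344381900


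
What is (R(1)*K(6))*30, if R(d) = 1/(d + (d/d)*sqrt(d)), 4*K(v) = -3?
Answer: -45/4 ≈ -11.250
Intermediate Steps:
K(v) = -3/4 (K(v) = (1/4)*(-3) = -3/4)
R(d) = 1/(d + sqrt(d)) (R(d) = 1/(d + 1*sqrt(d)) = 1/(d + sqrt(d)))
(R(1)*K(6))*30 = ((1/(1**2 + 1**(3/2)))*(-3/4))*30 = ((1/(1 + 1))*(-3/4))*30 = ((1/2)*(-3/4))*30 = -3/8*30 = -45/4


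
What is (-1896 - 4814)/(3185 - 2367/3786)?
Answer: -8468020/4018681 ≈ -2.1072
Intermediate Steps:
(-1896 - 4814)/(3185 - 2367/3786) = -6710/(3185 - 2367*1/3786) = -6710/(3185 - 789/1262) = -6710/4018681/1262 = -6710*1262/4018681 = -8468020/4018681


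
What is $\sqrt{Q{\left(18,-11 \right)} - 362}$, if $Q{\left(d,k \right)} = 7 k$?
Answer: $i \sqrt{439} \approx 20.952 i$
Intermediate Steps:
$\sqrt{Q{\left(18,-11 \right)} - 362} = \sqrt{7 \left(-11\right) - 362} = \sqrt{-77 - 362} = \sqrt{-439} = i \sqrt{439}$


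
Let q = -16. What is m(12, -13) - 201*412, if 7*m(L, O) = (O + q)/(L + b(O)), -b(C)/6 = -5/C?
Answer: -73040561/882 ≈ -82812.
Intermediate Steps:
b(C) = 30/C (b(C) = -(-30)/C = 30/C)
m(L, O) = (-16 + O)/(7*(L + 30/O)) (m(L, O) = ((O - 16)/(L + 30/O))/7 = ((-16 + O)/(L + 30/O))/7 = (-16 + O)/(7*(L + 30/O)))
m(12, -13) - 201*412 = (1/7)*(-13)*(-16 - 13)/(30 + 12*(-13)) - 201*412 = (1/7)*(-13)*(-29)/(30 - 156) - 82812 = (1/7)*(-13)*(-29)/(-126) - 82812 = (1/7)*(-13)*(-1/126)*(-29) - 82812 = -377/882 - 82812 = -73040561/882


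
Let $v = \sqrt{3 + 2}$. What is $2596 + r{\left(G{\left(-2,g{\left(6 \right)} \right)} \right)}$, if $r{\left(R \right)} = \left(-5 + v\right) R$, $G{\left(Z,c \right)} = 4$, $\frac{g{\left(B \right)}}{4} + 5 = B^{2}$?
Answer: $2576 + 4 \sqrt{5} \approx 2584.9$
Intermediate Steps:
$g{\left(B \right)} = -20 + 4 B^{2}$
$v = \sqrt{5} \approx 2.2361$
$r{\left(R \right)} = R \left(-5 + \sqrt{5}\right)$ ($r{\left(R \right)} = \left(-5 + \sqrt{5}\right) R = R \left(-5 + \sqrt{5}\right)$)
$2596 + r{\left(G{\left(-2,g{\left(6 \right)} \right)} \right)} = 2596 + 4 \left(-5 + \sqrt{5}\right) = 2596 - \left(20 - 4 \sqrt{5}\right) = 2576 + 4 \sqrt{5}$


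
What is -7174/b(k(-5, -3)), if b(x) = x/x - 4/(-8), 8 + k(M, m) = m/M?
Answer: -14348/3 ≈ -4782.7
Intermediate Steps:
k(M, m) = -8 + m/M
b(x) = 3/2 (b(x) = 1 - 4*(-⅛) = 1 + ½ = 3/2)
-7174/b(k(-5, -3)) = -7174/3/2 = -7174*2/3 = -34*422/3 = -14348/3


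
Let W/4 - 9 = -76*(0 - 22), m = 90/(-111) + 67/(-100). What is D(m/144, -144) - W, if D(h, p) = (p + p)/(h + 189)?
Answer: -677218026404/100693721 ≈ -6725.5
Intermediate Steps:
m = -5479/3700 (m = 90*(-1/111) + 67*(-1/100) = -30/37 - 67/100 = -5479/3700 ≈ -1.4808)
D(h, p) = 2*p/(189 + h) (D(h, p) = (2*p)/(189 + h) = 2*p/(189 + h))
W = 6724 (W = 36 + 4*(-76*(0 - 22)) = 36 + 4*(-76*(-22)) = 36 + 4*1672 = 36 + 6688 = 6724)
D(m/144, -144) - W = 2*(-144)/(189 - 5479/3700/144) - 1*6724 = 2*(-144)/(189 - 5479/3700*1/144) - 6724 = 2*(-144)/(189 - 5479/532800) - 6724 = 2*(-144)/(100693721/532800) - 6724 = 2*(-144)*(532800/100693721) - 6724 = -153446400/100693721 - 6724 = -677218026404/100693721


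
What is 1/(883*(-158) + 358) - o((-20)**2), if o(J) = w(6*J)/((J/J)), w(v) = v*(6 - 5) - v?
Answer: -1/139156 ≈ -7.1862e-6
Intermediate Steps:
w(v) = 0 (w(v) = v*1 - v = v - v = 0)
o(J) = 0 (o(J) = 0/((J/J)) = 0/1 = 0*1 = 0)
1/(883*(-158) + 358) - o((-20)**2) = 1/(883*(-158) + 358) - 1*0 = 1/(-139514 + 358) + 0 = 1/(-139156) + 0 = -1/139156 + 0 = -1/139156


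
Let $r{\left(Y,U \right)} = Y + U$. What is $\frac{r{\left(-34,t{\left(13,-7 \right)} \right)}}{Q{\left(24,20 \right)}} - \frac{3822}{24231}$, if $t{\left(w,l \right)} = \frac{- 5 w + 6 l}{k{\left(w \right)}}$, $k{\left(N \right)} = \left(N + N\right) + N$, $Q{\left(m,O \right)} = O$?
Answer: $- \frac{12568061}{6300060} \approx -1.9949$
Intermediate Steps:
$k{\left(N \right)} = 3 N$ ($k{\left(N \right)} = 2 N + N = 3 N$)
$t{\left(w,l \right)} = \frac{- 5 w + 6 l}{3 w}$
$r{\left(Y,U \right)} = U + Y$
$\frac{r{\left(-34,t{\left(13,-7 \right)} \right)}}{Q{\left(24,20 \right)}} - \frac{3822}{24231} = \frac{\left(- \frac{5}{3} + 2 \left(-7\right) \frac{1}{13}\right) - 34}{20} - \frac{3822}{24231} = \left(\left(- \frac{5}{3} + 2 \left(-7\right) \frac{1}{13}\right) - 34\right) \frac{1}{20} - \frac{1274}{8077} = \left(\left(- \frac{5}{3} - \frac{14}{13}\right) - 34\right) \frac{1}{20} - \frac{1274}{8077} = \left(- \frac{107}{39} - 34\right) \frac{1}{20} - \frac{1274}{8077} = \left(- \frac{1433}{39}\right) \frac{1}{20} - \frac{1274}{8077} = - \frac{1433}{780} - \frac{1274}{8077} = - \frac{12568061}{6300060}$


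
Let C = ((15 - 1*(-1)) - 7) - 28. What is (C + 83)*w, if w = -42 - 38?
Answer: -5120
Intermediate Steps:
w = -80
C = -19 (C = ((15 + 1) - 7) - 28 = (16 - 7) - 28 = 9 - 28 = -19)
(C + 83)*w = (-19 + 83)*(-80) = 64*(-80) = -5120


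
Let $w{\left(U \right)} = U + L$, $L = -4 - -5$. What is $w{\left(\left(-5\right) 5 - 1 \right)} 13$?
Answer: $-325$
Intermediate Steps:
$L = 1$ ($L = -4 + 5 = 1$)
$w{\left(U \right)} = 1 + U$ ($w{\left(U \right)} = U + 1 = 1 + U$)
$w{\left(\left(-5\right) 5 - 1 \right)} 13 = \left(1 - 26\right) 13 = \left(-25\right) 13 = -325$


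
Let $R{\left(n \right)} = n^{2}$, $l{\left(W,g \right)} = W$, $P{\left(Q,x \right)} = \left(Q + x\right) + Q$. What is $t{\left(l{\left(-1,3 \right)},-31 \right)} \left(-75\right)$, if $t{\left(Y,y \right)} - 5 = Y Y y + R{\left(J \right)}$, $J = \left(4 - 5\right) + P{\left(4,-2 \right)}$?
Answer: $75$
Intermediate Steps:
$P{\left(Q,x \right)} = x + 2 Q$
$J = 5$ ($J = \left(4 - 5\right) + \left(-2 + 2 \cdot 4\right) = -1 + \left(-2 + 8\right) = -1 + 6 = 5$)
$t{\left(Y,y \right)} = 30 + y Y^{2}$ ($t{\left(Y,y \right)} = 5 + \left(Y Y y + 5^{2}\right) = 5 + \left(Y^{2} y + 25\right) = 5 + \left(y Y^{2} + 25\right) = 5 + \left(25 + y Y^{2}\right) = 30 + y Y^{2}$)
$t{\left(l{\left(-1,3 \right)},-31 \right)} \left(-75\right) = \left(30 - 31 \left(-1\right)^{2}\right) \left(-75\right) = \left(30 - 31\right) \left(-75\right) = \left(-1\right) \left(-75\right) = 75$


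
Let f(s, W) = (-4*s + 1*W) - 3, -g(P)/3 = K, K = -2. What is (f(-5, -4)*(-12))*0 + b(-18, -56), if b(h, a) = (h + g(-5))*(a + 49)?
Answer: 84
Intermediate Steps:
g(P) = 6 (g(P) = -3*(-2) = 6)
f(s, W) = -3 + W - 4*s (f(s, W) = (-4*s + W) - 3 = (W - 4*s) - 3 = -3 + W - 4*s)
b(h, a) = (6 + h)*(49 + a) (b(h, a) = (h + 6)*(a + 49) = (6 + h)*(49 + a))
(f(-5, -4)*(-12))*0 + b(-18, -56) = ((-3 - 4 - 4*(-5))*(-12))*0 + (294 + 6*(-56) + 49*(-18) - 56*(-18)) = ((-3 - 4 + 20)*(-12))*0 + (294 - 336 - 882 + 1008) = (13*(-12))*0 + 84 = -156*0 + 84 = 0 + 84 = 84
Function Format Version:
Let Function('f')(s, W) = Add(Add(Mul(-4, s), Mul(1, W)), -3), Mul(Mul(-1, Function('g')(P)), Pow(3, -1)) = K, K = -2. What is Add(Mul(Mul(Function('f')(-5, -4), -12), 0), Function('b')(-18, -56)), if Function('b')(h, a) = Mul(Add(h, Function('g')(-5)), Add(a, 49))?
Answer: 84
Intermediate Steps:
Function('g')(P) = 6 (Function('g')(P) = Mul(-3, -2) = 6)
Function('f')(s, W) = Add(-3, W, Mul(-4, s)) (Function('f')(s, W) = Add(Add(Mul(-4, s), W), -3) = Add(Add(W, Mul(-4, s)), -3) = Add(-3, W, Mul(-4, s)))
Function('b')(h, a) = Mul(Add(6, h), Add(49, a)) (Function('b')(h, a) = Mul(Add(h, 6), Add(a, 49)) = Mul(Add(6, h), Add(49, a)))
Add(Mul(Mul(Function('f')(-5, -4), -12), 0), Function('b')(-18, -56)) = Add(Mul(Mul(Add(-3, -4, Mul(-4, -5)), -12), 0), Add(294, Mul(6, -56), Mul(49, -18), Mul(-56, -18))) = Add(Mul(Mul(Add(-3, -4, 20), -12), 0), Add(294, -336, -882, 1008)) = Add(Mul(Mul(13, -12), 0), 84) = Add(Mul(-156, 0), 84) = Add(0, 84) = 84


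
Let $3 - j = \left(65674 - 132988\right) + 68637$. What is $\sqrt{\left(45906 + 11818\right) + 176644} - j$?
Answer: $1320 + 8 \sqrt{3662} \approx 1804.1$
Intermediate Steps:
$j = -1320$ ($j = 3 - \left(\left(65674 - 132988\right) + 68637\right) = 3 - \left(-67314 + 68637\right) = 3 - 1323 = -1320$)
$\sqrt{\left(45906 + 11818\right) + 176644} - j = \sqrt{\left(45906 + 11818\right) + 176644} - -1320 = \sqrt{57724 + 176644} + 1320 = \sqrt{234368} + 1320 = 8 \sqrt{3662} + 1320 = 1320 + 8 \sqrt{3662}$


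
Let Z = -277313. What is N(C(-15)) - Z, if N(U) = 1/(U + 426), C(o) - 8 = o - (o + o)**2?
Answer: 133387552/481 ≈ 2.7731e+5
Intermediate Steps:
C(o) = 8 + o - 4*o**2 (C(o) = 8 + (o - (o + o)**2) = 8 + (o - (2*o)**2) = 8 + (o - 4*o**2) = 8 + o - 4*o**2)
N(U) = 1/(426 + U)
N(C(-15)) - Z = 1/(426 + (8 - 15 - 4*(-15)**2)) - 1*(-277313) = 1/(426 + (8 - 15 - 4*225)) + 277313 = 1/(426 + (8 - 15 - 900)) + 277313 = 1/(426 - 907) + 277313 = 1/(-481) + 277313 = -1/481 + 277313 = 133387552/481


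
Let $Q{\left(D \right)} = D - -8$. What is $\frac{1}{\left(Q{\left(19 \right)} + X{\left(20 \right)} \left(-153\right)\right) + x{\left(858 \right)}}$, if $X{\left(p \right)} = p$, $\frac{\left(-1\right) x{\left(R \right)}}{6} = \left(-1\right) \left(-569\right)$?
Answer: $- \frac{1}{6447} \approx -0.00015511$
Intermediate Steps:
$x{\left(R \right)} = -3414$ ($x{\left(R \right)} = - 6 \left(\left(-1\right) \left(-569\right)\right) = \left(-6\right) 569 = -3414$)
$Q{\left(D \right)} = 8 + D$ ($Q{\left(D \right)} = D + 8 = 8 + D$)
$\frac{1}{\left(Q{\left(19 \right)} + X{\left(20 \right)} \left(-153\right)\right) + x{\left(858 \right)}} = \frac{1}{\left(\left(8 + 19\right) + 20 \left(-153\right)\right) - 3414} = \frac{1}{\left(27 - 3060\right) - 3414} = \frac{1}{-3033 - 3414} = \frac{1}{-6447} = - \frac{1}{6447}$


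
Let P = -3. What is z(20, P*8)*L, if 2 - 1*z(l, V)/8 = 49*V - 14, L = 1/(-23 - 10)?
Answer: -9536/33 ≈ -288.97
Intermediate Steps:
L = -1/33 (L = 1/(-33) = -1/33 ≈ -0.030303)
z(l, V) = 128 - 392*V (z(l, V) = 16 - 8*(49*V - 14) = 16 - 8*(-14 + 49*V) = 16 + (112 - 392*V) = 128 - 392*V)
z(20, P*8)*L = (128 - (-1176)*8)*(-1/33) = (128 - 392*(-24))*(-1/33) = (128 + 9408)*(-1/33) = 9536*(-1/33) = -9536/33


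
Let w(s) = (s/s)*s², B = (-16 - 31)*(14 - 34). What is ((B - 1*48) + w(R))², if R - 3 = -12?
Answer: 946729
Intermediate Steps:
B = 940 (B = -47*(-20) = 940)
R = -9 (R = 3 - 12 = -9)
w(s) = s² (w(s) = 1*s² = s²)
((B - 1*48) + w(R))² = ((940 - 1*48) + (-9)²)² = ((940 - 48) + 81)² = (892 + 81)² = 973² = 946729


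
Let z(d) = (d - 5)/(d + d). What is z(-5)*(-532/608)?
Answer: -7/8 ≈ -0.87500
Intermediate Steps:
z(d) = (-5 + d)/(2*d) (z(d) = (-5 + d)/((2*d)) = (-5 + d)*(1/(2*d)) = (-5 + d)/(2*d))
z(-5)*(-532/608) = ((½)*(-5 - 5)/(-5))*(-532/608) = ((½)*(-⅕)*(-10))*(-532*1/608) = 1*(-7/8) = -7/8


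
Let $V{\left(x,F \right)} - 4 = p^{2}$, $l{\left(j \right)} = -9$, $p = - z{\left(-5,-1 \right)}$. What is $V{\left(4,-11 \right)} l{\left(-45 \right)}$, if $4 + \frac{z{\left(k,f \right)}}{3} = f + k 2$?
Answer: $-18261$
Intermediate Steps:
$z{\left(k,f \right)} = -12 + 3 f + 6 k$ ($z{\left(k,f \right)} = -12 + 3 \left(f + k 2\right) = -12 + 3 \left(f + 2 k\right) = -12 + \left(3 f + 6 k\right) = -12 + 3 f + 6 k$)
$p = 45$ ($p = - (-12 + 3 \left(-1\right) + 6 \left(-5\right)) = - (-12 - 3 - 30) = \left(-1\right) \left(-45\right) = 45$)
$V{\left(x,F \right)} = 2029$ ($V{\left(x,F \right)} = 4 + 45^{2} = 4 + 2025 = 2029$)
$V{\left(4,-11 \right)} l{\left(-45 \right)} = 2029 \left(-9\right) = -18261$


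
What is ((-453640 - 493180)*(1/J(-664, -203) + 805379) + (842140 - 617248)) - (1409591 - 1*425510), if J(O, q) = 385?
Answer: -8388046770711/11 ≈ -7.6255e+11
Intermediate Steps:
((-453640 - 493180)*(1/J(-664, -203) + 805379) + (842140 - 617248)) - (1409591 - 1*425510) = ((-453640 - 493180)*(1/385 + 805379) + (842140 - 617248)) - (1409591 - 1*425510) = (-946820*(1/385 + 805379) + 224892) - (1409591 - 425510) = (-946820*310070916/385 + 224892) - 1*984081 = (-8388038419632/11 + 224892) - 984081 = -8388035945820/11 - 984081 = -8388046770711/11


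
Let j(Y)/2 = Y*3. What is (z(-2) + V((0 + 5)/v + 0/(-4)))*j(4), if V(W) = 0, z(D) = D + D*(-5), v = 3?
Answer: 192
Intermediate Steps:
j(Y) = 6*Y (j(Y) = 2*(Y*3) = 2*(3*Y) = 6*Y)
z(D) = -4*D (z(D) = D - 5*D = -4*D)
(z(-2) + V((0 + 5)/v + 0/(-4)))*j(4) = (-4*(-2) + 0)*(6*4) = (8 + 0)*24 = 8*24 = 192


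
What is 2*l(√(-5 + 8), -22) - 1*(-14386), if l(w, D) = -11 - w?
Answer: 14364 - 2*√3 ≈ 14361.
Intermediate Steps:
2*l(√(-5 + 8), -22) - 1*(-14386) = 2*(-11 - √(-5 + 8)) - 1*(-14386) = 2*(-11 - √3) + 14386 = (-22 - 2*√3) + 14386 = 14364 - 2*√3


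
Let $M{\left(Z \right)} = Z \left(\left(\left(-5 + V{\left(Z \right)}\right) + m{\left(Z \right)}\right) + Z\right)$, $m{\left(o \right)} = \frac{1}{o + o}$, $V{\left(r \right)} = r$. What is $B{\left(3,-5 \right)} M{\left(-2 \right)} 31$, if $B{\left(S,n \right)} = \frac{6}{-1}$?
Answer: $-3441$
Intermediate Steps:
$m{\left(o \right)} = \frac{1}{2 o}$
$B{\left(S,n \right)} = -6$ ($B{\left(S,n \right)} = 6 \left(-1\right) = -6$)
$M{\left(Z \right)} = Z \left(-5 + \frac{1}{2 Z} + 2 Z\right)$ ($M{\left(Z \right)} = Z \left(\left(\left(-5 + Z\right) + \frac{1}{2 Z}\right) + Z\right) = Z \left(\left(-5 + Z + \frac{1}{2 Z}\right) + Z\right) = Z \left(-5 + \frac{1}{2 Z} + 2 Z\right)$)
$B{\left(3,-5 \right)} M{\left(-2 \right)} 31 = - 6 \left(\frac{1}{2} - 2 \left(-5 + 2 \left(-2\right)\right)\right) 31 = - 6 \left(\frac{1}{2} - 2 \left(-5 - 4\right)\right) 31 = - 6 \left(\frac{1}{2} - -18\right) 31 = - 6 \left(\frac{1}{2} + 18\right) 31 = \left(-6\right) \frac{37}{2} \cdot 31 = \left(-111\right) 31 = -3441$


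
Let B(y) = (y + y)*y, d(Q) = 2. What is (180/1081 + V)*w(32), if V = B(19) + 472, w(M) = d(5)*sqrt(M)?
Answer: 10327152*sqrt(2)/1081 ≈ 13510.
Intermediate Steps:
B(y) = 2*y**2 (B(y) = (2*y)*y = 2*y**2)
w(M) = 2*sqrt(M)
V = 1194 (V = 2*19**2 + 472 = 2*361 + 472 = 722 + 472 = 1194)
(180/1081 + V)*w(32) = (180/1081 + 1194)*(2*sqrt(32)) = (180*(1/1081) + 1194)*(2*(4*sqrt(2))) = (180/1081 + 1194)*(8*sqrt(2)) = 1290894*(8*sqrt(2))/1081 = 10327152*sqrt(2)/1081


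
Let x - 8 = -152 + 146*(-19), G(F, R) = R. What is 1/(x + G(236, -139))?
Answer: -1/3057 ≈ -0.00032712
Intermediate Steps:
x = -2918 (x = 8 + (-152 + 146*(-19)) = 8 + (-152 - 2774) = 8 - 2926 = -2918)
1/(x + G(236, -139)) = 1/(-2918 - 139) = 1/(-3057) = -1/3057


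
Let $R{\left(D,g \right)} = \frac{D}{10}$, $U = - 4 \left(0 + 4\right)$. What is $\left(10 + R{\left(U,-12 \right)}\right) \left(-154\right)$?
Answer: $- \frac{6468}{5} \approx -1293.6$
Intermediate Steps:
$U = -16$ ($U = \left(-4\right) 4 = -16$)
$R{\left(D,g \right)} = \frac{D}{10}$ ($R{\left(D,g \right)} = D \frac{1}{10} = \frac{D}{10}$)
$\left(10 + R{\left(U,-12 \right)}\right) \left(-154\right) = \left(10 + \frac{1}{10} \left(-16\right)\right) \left(-154\right) = \left(10 - \frac{8}{5}\right) \left(-154\right) = \frac{42}{5} \left(-154\right) = - \frac{6468}{5}$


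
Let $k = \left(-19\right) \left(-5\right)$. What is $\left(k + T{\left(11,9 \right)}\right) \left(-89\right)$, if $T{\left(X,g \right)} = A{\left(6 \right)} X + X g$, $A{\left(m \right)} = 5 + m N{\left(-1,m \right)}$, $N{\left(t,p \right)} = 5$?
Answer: $-51531$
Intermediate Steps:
$k = 95$
$A{\left(m \right)} = 5 + 5 m$ ($A{\left(m \right)} = 5 + m 5 = 5 + 5 m$)
$T{\left(X,g \right)} = 35 X + X g$ ($T{\left(X,g \right)} = \left(5 + 5 \cdot 6\right) X + X g = \left(5 + 30\right) X + X g = 35 X + X g$)
$\left(k + T{\left(11,9 \right)}\right) \left(-89\right) = \left(95 + 11 \left(35 + 9\right)\right) \left(-89\right) = \left(95 + 11 \cdot 44\right) \left(-89\right) = \left(95 + 484\right) \left(-89\right) = 579 \left(-89\right) = -51531$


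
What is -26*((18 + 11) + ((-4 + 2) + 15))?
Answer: -1092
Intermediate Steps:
-26*((18 + 11) + ((-4 + 2) + 15)) = -26*(29 + (-2 + 15)) = -26*(29 + 13) = -26*42 = -1092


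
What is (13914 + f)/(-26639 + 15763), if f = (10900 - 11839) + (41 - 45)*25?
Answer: -12875/10876 ≈ -1.1838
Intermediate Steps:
f = -1039 (f = -939 - 4*25 = -939 - 100 = -1039)
(13914 + f)/(-26639 + 15763) = (13914 - 1039)/(-26639 + 15763) = 12875/(-10876) = 12875*(-1/10876) = -12875/10876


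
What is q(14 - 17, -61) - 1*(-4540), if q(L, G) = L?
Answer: 4537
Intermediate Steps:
q(14 - 17, -61) - 1*(-4540) = (14 - 17) - 1*(-4540) = -3 + 4540 = 4537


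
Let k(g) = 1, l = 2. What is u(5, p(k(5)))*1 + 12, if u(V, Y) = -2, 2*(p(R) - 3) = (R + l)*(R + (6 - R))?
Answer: 10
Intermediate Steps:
p(R) = 9 + 3*R (p(R) = 3 + ((R + 2)*(R + (6 - R)))/2 = 3 + ((2 + R)*6)/2 = 3 + (12 + 6*R)/2 = 3 + (6 + 3*R) = 9 + 3*R)
u(5, p(k(5)))*1 + 12 = -2*1 + 12 = -2 + 12 = 10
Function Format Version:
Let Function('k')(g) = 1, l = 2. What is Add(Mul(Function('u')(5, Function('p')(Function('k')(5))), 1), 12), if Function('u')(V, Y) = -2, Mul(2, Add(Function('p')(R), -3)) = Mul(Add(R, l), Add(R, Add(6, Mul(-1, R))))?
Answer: 10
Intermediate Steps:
Function('p')(R) = Add(9, Mul(3, R)) (Function('p')(R) = Add(3, Mul(Rational(1, 2), Mul(Add(R, 2), Add(R, Add(6, Mul(-1, R)))))) = Add(3, Mul(Rational(1, 2), Mul(Add(2, R), 6))) = Add(3, Mul(Rational(1, 2), Add(12, Mul(6, R)))) = Add(3, Add(6, Mul(3, R))) = Add(9, Mul(3, R)))
Add(Mul(Function('u')(5, Function('p')(Function('k')(5))), 1), 12) = Add(Mul(-2, 1), 12) = Add(-2, 12) = 10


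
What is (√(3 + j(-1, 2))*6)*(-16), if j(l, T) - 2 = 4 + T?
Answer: -96*√11 ≈ -318.40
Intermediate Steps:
j(l, T) = 6 + T (j(l, T) = 2 + (4 + T) = 6 + T)
(√(3 + j(-1, 2))*6)*(-16) = (√(3 + (6 + 2))*6)*(-16) = (√(3 + 8)*6)*(-16) = (√11*6)*(-16) = (6*√11)*(-16) = -96*√11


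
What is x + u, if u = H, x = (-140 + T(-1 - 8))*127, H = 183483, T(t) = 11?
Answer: 167100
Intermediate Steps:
x = -16383 (x = (-140 + 11)*127 = -129*127 = -16383)
u = 183483
x + u = -16383 + 183483 = 167100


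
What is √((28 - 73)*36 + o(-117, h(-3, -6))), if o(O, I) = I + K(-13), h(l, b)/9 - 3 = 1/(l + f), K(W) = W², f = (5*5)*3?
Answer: I*√22782/4 ≈ 37.734*I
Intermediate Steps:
f = 75 (f = 25*3 = 75)
h(l, b) = 27 + 9/(75 + l) (h(l, b) = 27 + 9/(l + 75) = 27 + 9/(75 + l))
o(O, I) = 169 + I (o(O, I) = I + (-13)² = I + 169 = 169 + I)
√((28 - 73)*36 + o(-117, h(-3, -6))) = √((28 - 73)*36 + (169 + 9*(226 + 3*(-3))/(75 - 3))) = √(-45*36 + (169 + 9*(226 - 9)/72)) = √(-1620 + (169 + 9*(1/72)*217)) = √(-1620 + (169 + 217/8)) = √(-1620 + 1569/8) = √(-11391/8) = I*√22782/4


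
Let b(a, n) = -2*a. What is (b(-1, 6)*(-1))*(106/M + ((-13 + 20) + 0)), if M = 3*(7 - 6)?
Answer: -254/3 ≈ -84.667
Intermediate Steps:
M = 3 (M = 3*1 = 3)
(b(-1, 6)*(-1))*(106/M + ((-13 + 20) + 0)) = (-2*(-1)*(-1))*(106/3 + ((-13 + 20) + 0)) = (2*(-1))*(106*(⅓) + (7 + 0)) = -2*(106/3 + 7) = -2*127/3 = -254/3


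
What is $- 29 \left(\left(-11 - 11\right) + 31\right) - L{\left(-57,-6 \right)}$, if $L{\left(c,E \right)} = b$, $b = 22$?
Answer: $-283$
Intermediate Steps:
$L{\left(c,E \right)} = 22$
$- 29 \left(\left(-11 - 11\right) + 31\right) - L{\left(-57,-6 \right)} = - 29 \left(\left(-11 - 11\right) + 31\right) - 22 = - 29 \left(-22 + 31\right) - 22 = \left(-29\right) 9 - 22 = -261 - 22 = -283$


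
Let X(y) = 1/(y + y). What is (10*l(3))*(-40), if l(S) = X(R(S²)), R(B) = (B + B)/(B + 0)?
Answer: -100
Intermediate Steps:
R(B) = 2 (R(B) = (2*B)/B = 2)
X(y) = 1/(2*y)
l(S) = ¼ (l(S) = (½)/2 = (½)*(½) = ¼)
(10*l(3))*(-40) = (10*(¼))*(-40) = (5/2)*(-40) = -100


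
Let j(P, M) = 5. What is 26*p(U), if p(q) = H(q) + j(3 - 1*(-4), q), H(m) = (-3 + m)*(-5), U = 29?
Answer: -3250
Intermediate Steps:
H(m) = 15 - 5*m
p(q) = 20 - 5*q (p(q) = (15 - 5*q) + 5 = 20 - 5*q)
26*p(U) = 26*(20 - 5*29) = 26*(20 - 145) = 26*(-125) = -3250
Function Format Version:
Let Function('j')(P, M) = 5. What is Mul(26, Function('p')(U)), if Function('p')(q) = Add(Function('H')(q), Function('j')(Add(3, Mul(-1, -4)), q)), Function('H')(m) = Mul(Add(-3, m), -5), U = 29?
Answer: -3250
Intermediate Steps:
Function('H')(m) = Add(15, Mul(-5, m))
Function('p')(q) = Add(20, Mul(-5, q)) (Function('p')(q) = Add(Add(15, Mul(-5, q)), 5) = Add(20, Mul(-5, q)))
Mul(26, Function('p')(U)) = Mul(26, Add(20, Mul(-5, 29))) = Mul(26, Add(20, -145)) = Mul(26, -125) = -3250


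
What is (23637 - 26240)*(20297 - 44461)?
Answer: 62898892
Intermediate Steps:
(23637 - 26240)*(20297 - 44461) = -2603*(-24164) = 62898892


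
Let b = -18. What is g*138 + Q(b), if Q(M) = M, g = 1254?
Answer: 173034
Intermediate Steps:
g*138 + Q(b) = 1254*138 - 18 = 173052 - 18 = 173034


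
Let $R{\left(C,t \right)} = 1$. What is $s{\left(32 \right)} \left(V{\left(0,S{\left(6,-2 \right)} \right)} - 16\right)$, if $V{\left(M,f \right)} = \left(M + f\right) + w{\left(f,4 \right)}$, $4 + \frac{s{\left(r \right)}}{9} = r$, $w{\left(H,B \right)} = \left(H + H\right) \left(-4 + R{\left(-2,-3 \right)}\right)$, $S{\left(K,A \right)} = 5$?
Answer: $-10332$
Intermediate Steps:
$w{\left(H,B \right)} = - 6 H$ ($w{\left(H,B \right)} = \left(H + H\right) \left(-4 + 1\right) = 2 H \left(-3\right) = - 6 H$)
$s{\left(r \right)} = -36 + 9 r$
$V{\left(M,f \right)} = M - 5 f$ ($V{\left(M,f \right)} = \left(M + f\right) - 6 f = M - 5 f$)
$s{\left(32 \right)} \left(V{\left(0,S{\left(6,-2 \right)} \right)} - 16\right) = \left(-36 + 9 \cdot 32\right) \left(\left(0 - 25\right) - 16\right) = \left(-36 + 288\right) \left(\left(0 - 25\right) - 16\right) = 252 \left(-25 - 16\right) = 252 \left(-41\right) = -10332$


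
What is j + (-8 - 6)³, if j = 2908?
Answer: 164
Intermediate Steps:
j + (-8 - 6)³ = 2908 + (-8 - 6)³ = 2908 + (-14)³ = 2908 - 2744 = 164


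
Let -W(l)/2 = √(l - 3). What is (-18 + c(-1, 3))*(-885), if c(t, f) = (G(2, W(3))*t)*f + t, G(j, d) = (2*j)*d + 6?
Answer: 32745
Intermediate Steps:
W(l) = -2*√(-3 + l) (W(l) = -2*√(l - 3) = -2*√(-3 + l))
G(j, d) = 6 + 2*d*j (G(j, d) = 2*d*j + 6 = 6 + 2*d*j)
c(t, f) = t + 6*f*t (c(t, f) = ((6 + 2*(-2*√(-3 + 3))*2)*t)*f + t = ((6 + 2*(-2*√0)*2)*t)*f + t = ((6 + 2*(-2*0)*2)*t)*f + t = ((6 + 2*0*2)*t)*f + t = ((6 + 0)*t)*f + t = (6*t)*f + t = 6*f*t + t = t + 6*f*t)
(-18 + c(-1, 3))*(-885) = (-18 - (1 + 6*3))*(-885) = (-18 - (1 + 18))*(-885) = (-18 - 1*19)*(-885) = (-18 - 19)*(-885) = -37*(-885) = 32745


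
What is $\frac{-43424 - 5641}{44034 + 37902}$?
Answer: $- \frac{16355}{27312} \approx -0.59882$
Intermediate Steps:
$\frac{-43424 - 5641}{44034 + 37902} = - \frac{49065}{81936} = \left(-49065\right) \frac{1}{81936} = - \frac{16355}{27312}$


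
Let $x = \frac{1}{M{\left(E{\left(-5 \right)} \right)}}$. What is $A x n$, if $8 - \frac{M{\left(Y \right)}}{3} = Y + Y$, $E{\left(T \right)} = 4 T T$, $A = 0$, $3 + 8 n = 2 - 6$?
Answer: $0$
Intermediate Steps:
$n = - \frac{7}{8}$ ($n = - \frac{3}{8} + \frac{2 - 6}{8} = - \frac{3}{8} + \frac{1}{8} \left(-4\right) = - \frac{3}{8} - \frac{1}{2} = - \frac{7}{8} \approx -0.875$)
$E{\left(T \right)} = 4 T^{2}$
$M{\left(Y \right)} = 24 - 6 Y$ ($M{\left(Y \right)} = 24 - 3 \left(Y + Y\right) = 24 - 3 \cdot 2 Y = 24 - 6 Y$)
$x = - \frac{1}{576}$ ($x = \frac{1}{24 - 6 \cdot 4 \left(-5\right)^{2}} = \frac{1}{24 - 6 \cdot 4 \cdot 25} = \frac{1}{24 - 600} = \frac{1}{-576} = - \frac{1}{576} \approx -0.0017361$)
$A x n = 0 \left(- \frac{1}{576}\right) \left(- \frac{7}{8}\right) = 0 \left(- \frac{7}{8}\right) = 0$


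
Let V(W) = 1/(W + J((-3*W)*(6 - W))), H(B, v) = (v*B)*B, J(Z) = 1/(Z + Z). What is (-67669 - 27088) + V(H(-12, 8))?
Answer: -864673451447333/9125167105 ≈ -94757.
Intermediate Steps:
J(Z) = 1/(2*Z)
H(B, v) = v*B² (H(B, v) = (B*v)*B = v*B²)
V(W) = 1/(W - 1/(6*W*(6 - W))) (V(W) = 1/(W + 1/(2*(((-3*W)*(6 - W))))) = 1/(W + 1/(2*((-3*W*(6 - W))))) = 1/(W + (-1/(3*W*(6 - W)))/2) = 1/(W - 1/(6*W*(6 - W))))
(-67669 - 27088) + V(H(-12, 8)) = (-67669 - 27088) + 6*(8*(-12)²)*(-6 + 8*(-12)²)/(1 + 6*(8*(-12)²)²*(-6 + 8*(-12)²)) = -94757 + 6*(8*144)*(-6 + 8*144)/(1 + 6*(8*144)²*(-6 + 8*144)) = -94757 + 6*1152*(-6 + 1152)/(1 + 6*1152²*(-6 + 1152)) = -94757 + 6*1152*1146/(1 + 6*1327104*1146) = -94757 + 6*1152*1146/(1 + 9125167104) = -94757 + 6*1152*1146/9125167105 = -94757 + 6*1152*(1/9125167105)*1146 = -94757 + 7921152/9125167105 = -864673451447333/9125167105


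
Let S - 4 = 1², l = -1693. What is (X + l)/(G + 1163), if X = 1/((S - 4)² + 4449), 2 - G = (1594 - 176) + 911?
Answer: 2511283/1726600 ≈ 1.4545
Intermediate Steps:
G = -2327 (G = 2 - ((1594 - 176) + 911) = 2 - (1418 + 911) = 2 - 1*2329 = 2 - 2329 = -2327)
S = 5 (S = 4 + 1² = 4 + 1 = 5)
X = 1/4450 (X = 1/((5 - 4)² + 4449) = 1/(1² + 4449) = 1/(1 + 4449) = 1/4450 ≈ 0.00022472)
(X + l)/(G + 1163) = (1/4450 - 1693)/(-2327 + 1163) = -7533849/4450/(-1164) = -7533849/4450*(-1/1164) = 2511283/1726600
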